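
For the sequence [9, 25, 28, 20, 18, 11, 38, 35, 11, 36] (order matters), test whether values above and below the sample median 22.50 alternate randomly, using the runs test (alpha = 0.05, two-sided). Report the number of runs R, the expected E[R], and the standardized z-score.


Step 1: Compute median = 22.50; label A = above, B = below.
Labels in order: BAABBBAABA  (n_A = 5, n_B = 5)
Step 2: Count runs R = 6.
Step 3: Under H0 (random ordering), E[R] = 2*n_A*n_B/(n_A+n_B) + 1 = 2*5*5/10 + 1 = 6.0000.
        Var[R] = 2*n_A*n_B*(2*n_A*n_B - n_A - n_B) / ((n_A+n_B)^2 * (n_A+n_B-1)) = 2000/900 = 2.2222.
        SD[R] = 1.4907.
Step 4: R = E[R], so z = 0 with no continuity correction.
Step 5: Two-sided p-value via normal approximation = 2*(1 - Phi(|z|)) = 1.000000.
Step 6: alpha = 0.05. fail to reject H0.

R = 6, z = 0.0000, p = 1.000000, fail to reject H0.


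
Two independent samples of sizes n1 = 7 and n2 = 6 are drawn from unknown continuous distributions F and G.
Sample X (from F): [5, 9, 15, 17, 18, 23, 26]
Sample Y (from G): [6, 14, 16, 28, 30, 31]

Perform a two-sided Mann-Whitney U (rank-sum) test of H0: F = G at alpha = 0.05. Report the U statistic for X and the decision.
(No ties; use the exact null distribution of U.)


Step 1: Combine and sort all 13 observations; assign midranks.
sorted (value, group): (5,X), (6,Y), (9,X), (14,Y), (15,X), (16,Y), (17,X), (18,X), (23,X), (26,X), (28,Y), (30,Y), (31,Y)
ranks: 5->1, 6->2, 9->3, 14->4, 15->5, 16->6, 17->7, 18->8, 23->9, 26->10, 28->11, 30->12, 31->13
Step 2: Rank sum for X: R1 = 1 + 3 + 5 + 7 + 8 + 9 + 10 = 43.
Step 3: U_X = R1 - n1(n1+1)/2 = 43 - 7*8/2 = 43 - 28 = 15.
       U_Y = n1*n2 - U_X = 42 - 15 = 27.
Step 4: No ties, so the exact null distribution of U (based on enumerating the C(13,7) = 1716 equally likely rank assignments) gives the two-sided p-value.
Step 5: p-value = 0.445221; compare to alpha = 0.05. fail to reject H0.

U_X = 15, p = 0.445221, fail to reject H0 at alpha = 0.05.


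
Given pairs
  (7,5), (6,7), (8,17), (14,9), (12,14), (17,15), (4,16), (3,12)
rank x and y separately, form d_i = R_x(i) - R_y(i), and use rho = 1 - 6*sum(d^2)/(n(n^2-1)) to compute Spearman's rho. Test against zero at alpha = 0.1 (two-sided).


Step 1: Rank x and y separately (midranks; no ties here).
rank(x): 7->4, 6->3, 8->5, 14->7, 12->6, 17->8, 4->2, 3->1
rank(y): 5->1, 7->2, 17->8, 9->3, 14->5, 15->6, 16->7, 12->4
Step 2: d_i = R_x(i) - R_y(i); compute d_i^2.
  (4-1)^2=9, (3-2)^2=1, (5-8)^2=9, (7-3)^2=16, (6-5)^2=1, (8-6)^2=4, (2-7)^2=25, (1-4)^2=9
sum(d^2) = 74.
Step 3: rho = 1 - 6*74 / (8*(8^2 - 1)) = 1 - 444/504 = 0.119048.
Step 4: Under H0, t = rho * sqrt((n-2)/(1-rho^2)) = 0.2937 ~ t(6).
Step 5: Two-sided p-value from the t-distribution with 6 df = 0.778886.
Step 6: alpha = 0.1. fail to reject H0.

rho = 0.1190, p = 0.778886, fail to reject H0 at alpha = 0.1.


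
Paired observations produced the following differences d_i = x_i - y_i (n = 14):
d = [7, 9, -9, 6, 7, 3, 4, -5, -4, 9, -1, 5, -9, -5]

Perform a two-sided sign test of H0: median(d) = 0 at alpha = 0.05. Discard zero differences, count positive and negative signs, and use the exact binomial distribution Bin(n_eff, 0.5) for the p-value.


Step 1: Discard zero differences. Original n = 14; n_eff = number of nonzero differences = 14.
Nonzero differences (with sign): +7, +9, -9, +6, +7, +3, +4, -5, -4, +9, -1, +5, -9, -5
Step 2: Count signs: positive = 8, negative = 6.
Step 3: Under H0: P(positive) = 0.5, so the number of positives S ~ Bin(14, 0.5).
Step 4: Two-sided exact p-value = sum of Bin(14,0.5) probabilities at or below the observed probability = 0.790527.
Step 5: alpha = 0.05. fail to reject H0.

n_eff = 14, pos = 8, neg = 6, p = 0.790527, fail to reject H0.


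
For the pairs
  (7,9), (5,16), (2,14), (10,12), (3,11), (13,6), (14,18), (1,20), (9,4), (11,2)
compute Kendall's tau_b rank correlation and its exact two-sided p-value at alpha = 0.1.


Step 1: Enumerate the 45 unordered pairs (i,j) with i<j and classify each by sign(x_j-x_i) * sign(y_j-y_i).
  (1,2):dx=-2,dy=+7->D; (1,3):dx=-5,dy=+5->D; (1,4):dx=+3,dy=+3->C; (1,5):dx=-4,dy=+2->D
  (1,6):dx=+6,dy=-3->D; (1,7):dx=+7,dy=+9->C; (1,8):dx=-6,dy=+11->D; (1,9):dx=+2,dy=-5->D
  (1,10):dx=+4,dy=-7->D; (2,3):dx=-3,dy=-2->C; (2,4):dx=+5,dy=-4->D; (2,5):dx=-2,dy=-5->C
  (2,6):dx=+8,dy=-10->D; (2,7):dx=+9,dy=+2->C; (2,8):dx=-4,dy=+4->D; (2,9):dx=+4,dy=-12->D
  (2,10):dx=+6,dy=-14->D; (3,4):dx=+8,dy=-2->D; (3,5):dx=+1,dy=-3->D; (3,6):dx=+11,dy=-8->D
  (3,7):dx=+12,dy=+4->C; (3,8):dx=-1,dy=+6->D; (3,9):dx=+7,dy=-10->D; (3,10):dx=+9,dy=-12->D
  (4,5):dx=-7,dy=-1->C; (4,6):dx=+3,dy=-6->D; (4,7):dx=+4,dy=+6->C; (4,8):dx=-9,dy=+8->D
  (4,9):dx=-1,dy=-8->C; (4,10):dx=+1,dy=-10->D; (5,6):dx=+10,dy=-5->D; (5,7):dx=+11,dy=+7->C
  (5,8):dx=-2,dy=+9->D; (5,9):dx=+6,dy=-7->D; (5,10):dx=+8,dy=-9->D; (6,7):dx=+1,dy=+12->C
  (6,8):dx=-12,dy=+14->D; (6,9):dx=-4,dy=-2->C; (6,10):dx=-2,dy=-4->C; (7,8):dx=-13,dy=+2->D
  (7,9):dx=-5,dy=-14->C; (7,10):dx=-3,dy=-16->C; (8,9):dx=+8,dy=-16->D; (8,10):dx=+10,dy=-18->D
  (9,10):dx=+2,dy=-2->D
Step 2: C = 15, D = 30, total pairs = 45.
Step 3: tau = (C - D)/(n(n-1)/2) = (15 - 30)/45 = -0.333333.
Step 4: Exact two-sided p-value (enumerate n! = 3628800 permutations of y under H0): p = 0.216373.
Step 5: alpha = 0.1. fail to reject H0.

tau_b = -0.3333 (C=15, D=30), p = 0.216373, fail to reject H0.


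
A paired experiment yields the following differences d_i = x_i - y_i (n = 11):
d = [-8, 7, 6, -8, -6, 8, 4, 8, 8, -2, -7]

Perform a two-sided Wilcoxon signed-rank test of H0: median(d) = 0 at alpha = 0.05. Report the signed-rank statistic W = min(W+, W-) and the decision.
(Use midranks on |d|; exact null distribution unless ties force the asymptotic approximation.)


Step 1: Drop any zero differences (none here) and take |d_i|.
|d| = [8, 7, 6, 8, 6, 8, 4, 8, 8, 2, 7]
Step 2: Midrank |d_i| (ties get averaged ranks).
ranks: |8|->9, |7|->5.5, |6|->3.5, |8|->9, |6|->3.5, |8|->9, |4|->2, |8|->9, |8|->9, |2|->1, |7|->5.5
Step 3: Attach original signs; sum ranks with positive sign and with negative sign.
W+ = 5.5 + 3.5 + 9 + 2 + 9 + 9 = 38
W- = 9 + 9 + 3.5 + 1 + 5.5 = 28
(Check: W+ + W- = 66 should equal n(n+1)/2 = 66.)
Step 4: Test statistic W = min(W+, W-) = 28.
Step 5: Ties in |d|, so use the tie-corrected normal approximation.
        E[W] = n(n+1)/4 = 11*12/4 = 33.
        Tie groups: |d|=6 (t=2), |d|=7 (t=2), |d|=8 (t=5); sum(t^3 - t) = 132.
        Var[W] = n(n+1)(2n+1)/24 - sum(t^3-t)/48 = 3036/24 - 132/48 = 123.75.
        z = (W - E[W]) / sqrt(Var[W]) = (28 - 33) / 11.1243 = -0.4495.
        Two-sided p = 2*Phi(z) = 0.653095.
Step 6: alpha = 0.05. fail to reject H0.

W+ = 38, W- = 28, W = min = 28, p = 0.653095, fail to reject H0.


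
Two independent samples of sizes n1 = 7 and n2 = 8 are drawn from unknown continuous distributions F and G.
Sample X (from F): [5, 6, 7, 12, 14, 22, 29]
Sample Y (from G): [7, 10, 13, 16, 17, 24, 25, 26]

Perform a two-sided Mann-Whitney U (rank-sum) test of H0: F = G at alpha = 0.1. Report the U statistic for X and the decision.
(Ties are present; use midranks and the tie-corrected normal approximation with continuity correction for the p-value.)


Step 1: Combine and sort all 15 observations; assign midranks.
sorted (value, group): (5,X), (6,X), (7,X), (7,Y), (10,Y), (12,X), (13,Y), (14,X), (16,Y), (17,Y), (22,X), (24,Y), (25,Y), (26,Y), (29,X)
ranks: 5->1, 6->2, 7->3.5, 7->3.5, 10->5, 12->6, 13->7, 14->8, 16->9, 17->10, 22->11, 24->12, 25->13, 26->14, 29->15
Step 2: Rank sum for X: R1 = 1 + 2 + 3.5 + 6 + 8 + 11 + 15 = 46.5.
Step 3: U_X = R1 - n1(n1+1)/2 = 46.5 - 7*8/2 = 46.5 - 28 = 18.5.
       U_Y = n1*n2 - U_X = 56 - 18.5 = 37.5.
Step 4: Ties are present, so use the tie-corrected normal approximation (with continuity correction) for the p-value.
Step 5: p-value = 0.297190; compare to alpha = 0.1. fail to reject H0.

U_X = 18.5, p = 0.297190, fail to reject H0 at alpha = 0.1.


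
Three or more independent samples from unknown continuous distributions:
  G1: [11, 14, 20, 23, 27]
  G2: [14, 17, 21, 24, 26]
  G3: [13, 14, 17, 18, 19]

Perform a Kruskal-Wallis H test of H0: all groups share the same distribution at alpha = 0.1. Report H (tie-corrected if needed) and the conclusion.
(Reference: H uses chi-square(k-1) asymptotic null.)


Step 1: Combine all N = 15 observations and assign midranks.
sorted (value, group, rank): (11,G1,1), (13,G3,2), (14,G1,4), (14,G2,4), (14,G3,4), (17,G2,6.5), (17,G3,6.5), (18,G3,8), (19,G3,9), (20,G1,10), (21,G2,11), (23,G1,12), (24,G2,13), (26,G2,14), (27,G1,15)
Step 2: Sum ranks within each group.
R_1 = 42 (n_1 = 5)
R_2 = 48.5 (n_2 = 5)
R_3 = 29.5 (n_3 = 5)
Step 3: H = 12/(N(N+1)) * sum(R_i^2/n_i) - 3(N+1)
     = 12/(15*16) * (42^2/5 + 48.5^2/5 + 29.5^2/5) - 3*16
     = 0.050000 * 997.3 - 48
     = 1.865000.
Step 4: Ties present; correction factor C = 1 - 30/(15^3 - 15) = 0.991071. Corrected H = 1.865000 / 0.991071 = 1.881802.
Step 5: Under H0, H ~ chi^2(2); p-value = 0.390276.
Step 6: alpha = 0.1. fail to reject H0.

H = 1.8818, df = 2, p = 0.390276, fail to reject H0.


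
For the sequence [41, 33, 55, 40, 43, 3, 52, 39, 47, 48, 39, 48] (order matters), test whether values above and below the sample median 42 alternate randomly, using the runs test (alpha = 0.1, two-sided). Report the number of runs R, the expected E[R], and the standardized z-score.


Step 1: Compute median = 42; label A = above, B = below.
Labels in order: BBABABABAABA  (n_A = 6, n_B = 6)
Step 2: Count runs R = 10.
Step 3: Under H0 (random ordering), E[R] = 2*n_A*n_B/(n_A+n_B) + 1 = 2*6*6/12 + 1 = 7.0000.
        Var[R] = 2*n_A*n_B*(2*n_A*n_B - n_A - n_B) / ((n_A+n_B)^2 * (n_A+n_B-1)) = 4320/1584 = 2.7273.
        SD[R] = 1.6514.
Step 4: Continuity-corrected z = (R - 0.5 - E[R]) / SD[R] = (10 - 0.5 - 7.0000) / 1.6514 = 1.5138.
Step 5: Two-sided p-value via normal approximation = 2*(1 - Phi(|z|)) = 0.130070.
Step 6: alpha = 0.1. fail to reject H0.

R = 10, z = 1.5138, p = 0.130070, fail to reject H0.


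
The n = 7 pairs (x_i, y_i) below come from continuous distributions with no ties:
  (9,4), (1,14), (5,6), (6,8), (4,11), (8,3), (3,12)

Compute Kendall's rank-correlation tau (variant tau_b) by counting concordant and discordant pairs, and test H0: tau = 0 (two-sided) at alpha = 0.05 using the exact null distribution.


Step 1: Enumerate the 21 unordered pairs (i,j) with i<j and classify each by sign(x_j-x_i) * sign(y_j-y_i).
  (1,2):dx=-8,dy=+10->D; (1,3):dx=-4,dy=+2->D; (1,4):dx=-3,dy=+4->D; (1,5):dx=-5,dy=+7->D
  (1,6):dx=-1,dy=-1->C; (1,7):dx=-6,dy=+8->D; (2,3):dx=+4,dy=-8->D; (2,4):dx=+5,dy=-6->D
  (2,5):dx=+3,dy=-3->D; (2,6):dx=+7,dy=-11->D; (2,7):dx=+2,dy=-2->D; (3,4):dx=+1,dy=+2->C
  (3,5):dx=-1,dy=+5->D; (3,6):dx=+3,dy=-3->D; (3,7):dx=-2,dy=+6->D; (4,5):dx=-2,dy=+3->D
  (4,6):dx=+2,dy=-5->D; (4,7):dx=-3,dy=+4->D; (5,6):dx=+4,dy=-8->D; (5,7):dx=-1,dy=+1->D
  (6,7):dx=-5,dy=+9->D
Step 2: C = 2, D = 19, total pairs = 21.
Step 3: tau = (C - D)/(n(n-1)/2) = (2 - 19)/21 = -0.809524.
Step 4: Exact two-sided p-value (enumerate n! = 5040 permutations of y under H0): p = 0.010714.
Step 5: alpha = 0.05. reject H0.

tau_b = -0.8095 (C=2, D=19), p = 0.010714, reject H0.


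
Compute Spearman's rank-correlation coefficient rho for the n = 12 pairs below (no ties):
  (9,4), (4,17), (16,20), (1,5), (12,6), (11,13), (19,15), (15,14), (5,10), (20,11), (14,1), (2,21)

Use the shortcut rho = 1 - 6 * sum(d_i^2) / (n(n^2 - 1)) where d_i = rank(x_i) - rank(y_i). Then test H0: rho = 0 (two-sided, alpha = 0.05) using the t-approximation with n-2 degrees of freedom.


Step 1: Rank x and y separately (midranks; no ties here).
rank(x): 9->5, 4->3, 16->10, 1->1, 12->7, 11->6, 19->11, 15->9, 5->4, 20->12, 14->8, 2->2
rank(y): 4->2, 17->10, 20->11, 5->3, 6->4, 13->7, 15->9, 14->8, 10->5, 11->6, 1->1, 21->12
Step 2: d_i = R_x(i) - R_y(i); compute d_i^2.
  (5-2)^2=9, (3-10)^2=49, (10-11)^2=1, (1-3)^2=4, (7-4)^2=9, (6-7)^2=1, (11-9)^2=4, (9-8)^2=1, (4-5)^2=1, (12-6)^2=36, (8-1)^2=49, (2-12)^2=100
sum(d^2) = 264.
Step 3: rho = 1 - 6*264 / (12*(12^2 - 1)) = 1 - 1584/1716 = 0.076923.
Step 4: Under H0, t = rho * sqrt((n-2)/(1-rho^2)) = 0.2440 ~ t(10).
Step 5: Two-sided p-value from the t-distribution with 10 df = 0.812183.
Step 6: alpha = 0.05. fail to reject H0.

rho = 0.0769, p = 0.812183, fail to reject H0 at alpha = 0.05.


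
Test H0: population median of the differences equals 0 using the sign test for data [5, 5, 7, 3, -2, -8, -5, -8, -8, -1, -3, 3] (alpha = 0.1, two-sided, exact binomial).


Step 1: Discard zero differences. Original n = 12; n_eff = number of nonzero differences = 12.
Nonzero differences (with sign): +5, +5, +7, +3, -2, -8, -5, -8, -8, -1, -3, +3
Step 2: Count signs: positive = 5, negative = 7.
Step 3: Under H0: P(positive) = 0.5, so the number of positives S ~ Bin(12, 0.5).
Step 4: Two-sided exact p-value = sum of Bin(12,0.5) probabilities at or below the observed probability = 0.774414.
Step 5: alpha = 0.1. fail to reject H0.

n_eff = 12, pos = 5, neg = 7, p = 0.774414, fail to reject H0.


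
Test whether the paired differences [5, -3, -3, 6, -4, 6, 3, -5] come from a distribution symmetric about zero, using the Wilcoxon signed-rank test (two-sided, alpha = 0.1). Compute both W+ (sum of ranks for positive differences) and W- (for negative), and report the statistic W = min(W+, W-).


Step 1: Drop any zero differences (none here) and take |d_i|.
|d| = [5, 3, 3, 6, 4, 6, 3, 5]
Step 2: Midrank |d_i| (ties get averaged ranks).
ranks: |5|->5.5, |3|->2, |3|->2, |6|->7.5, |4|->4, |6|->7.5, |3|->2, |5|->5.5
Step 3: Attach original signs; sum ranks with positive sign and with negative sign.
W+ = 5.5 + 7.5 + 7.5 + 2 = 22.5
W- = 2 + 2 + 4 + 5.5 = 13.5
(Check: W+ + W- = 36 should equal n(n+1)/2 = 36.)
Step 4: Test statistic W = min(W+, W-) = 13.5.
Step 5: Ties in |d|, so use the tie-corrected normal approximation.
        E[W] = n(n+1)/4 = 8*9/4 = 18.
        Tie groups: |d|=3 (t=3), |d|=5 (t=2), |d|=6 (t=2); sum(t^3 - t) = 36.
        Var[W] = n(n+1)(2n+1)/24 - sum(t^3-t)/48 = 1224/24 - 36/48 = 50.25.
        z = (W - E[W]) / sqrt(Var[W]) = (13.5 - 18) / 7.0887 = -0.6348.
        Two-sided p = 2*Phi(z) = 0.525552.
Step 6: alpha = 0.1. fail to reject H0.

W+ = 22.5, W- = 13.5, W = min = 13.5, p = 0.525552, fail to reject H0.


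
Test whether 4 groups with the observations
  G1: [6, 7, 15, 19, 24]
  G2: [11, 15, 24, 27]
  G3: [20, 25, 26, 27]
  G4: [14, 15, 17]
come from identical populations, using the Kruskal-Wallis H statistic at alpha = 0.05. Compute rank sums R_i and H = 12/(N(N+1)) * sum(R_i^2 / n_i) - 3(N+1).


Step 1: Combine all N = 16 observations and assign midranks.
sorted (value, group, rank): (6,G1,1), (7,G1,2), (11,G2,3), (14,G4,4), (15,G1,6), (15,G2,6), (15,G4,6), (17,G4,8), (19,G1,9), (20,G3,10), (24,G1,11.5), (24,G2,11.5), (25,G3,13), (26,G3,14), (27,G2,15.5), (27,G3,15.5)
Step 2: Sum ranks within each group.
R_1 = 29.5 (n_1 = 5)
R_2 = 36 (n_2 = 4)
R_3 = 52.5 (n_3 = 4)
R_4 = 18 (n_4 = 3)
Step 3: H = 12/(N(N+1)) * sum(R_i^2/n_i) - 3(N+1)
     = 12/(16*17) * (29.5^2/5 + 36^2/4 + 52.5^2/4 + 18^2/3) - 3*17
     = 0.044118 * 1295.11 - 51
     = 6.137316.
Step 4: Ties present; correction factor C = 1 - 36/(16^3 - 16) = 0.991176. Corrected H = 6.137316 / 0.991176 = 6.191951.
Step 5: Under H0, H ~ chi^2(3); p-value = 0.102636.
Step 6: alpha = 0.05. fail to reject H0.

H = 6.1920, df = 3, p = 0.102636, fail to reject H0.


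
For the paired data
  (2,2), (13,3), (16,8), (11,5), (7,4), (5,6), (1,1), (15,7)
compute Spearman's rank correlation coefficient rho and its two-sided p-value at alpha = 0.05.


Step 1: Rank x and y separately (midranks; no ties here).
rank(x): 2->2, 13->6, 16->8, 11->5, 7->4, 5->3, 1->1, 15->7
rank(y): 2->2, 3->3, 8->8, 5->5, 4->4, 6->6, 1->1, 7->7
Step 2: d_i = R_x(i) - R_y(i); compute d_i^2.
  (2-2)^2=0, (6-3)^2=9, (8-8)^2=0, (5-5)^2=0, (4-4)^2=0, (3-6)^2=9, (1-1)^2=0, (7-7)^2=0
sum(d^2) = 18.
Step 3: rho = 1 - 6*18 / (8*(8^2 - 1)) = 1 - 108/504 = 0.785714.
Step 4: Under H0, t = rho * sqrt((n-2)/(1-rho^2)) = 3.1113 ~ t(6).
Step 5: Two-sided p-value from the t-distribution with 6 df = 0.020815.
Step 6: alpha = 0.05. reject H0.

rho = 0.7857, p = 0.020815, reject H0 at alpha = 0.05.


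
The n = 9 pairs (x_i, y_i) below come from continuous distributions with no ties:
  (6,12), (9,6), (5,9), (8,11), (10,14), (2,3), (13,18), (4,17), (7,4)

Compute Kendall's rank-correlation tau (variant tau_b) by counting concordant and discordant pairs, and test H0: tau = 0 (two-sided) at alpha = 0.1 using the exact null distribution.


Step 1: Enumerate the 36 unordered pairs (i,j) with i<j and classify each by sign(x_j-x_i) * sign(y_j-y_i).
  (1,2):dx=+3,dy=-6->D; (1,3):dx=-1,dy=-3->C; (1,4):dx=+2,dy=-1->D; (1,5):dx=+4,dy=+2->C
  (1,6):dx=-4,dy=-9->C; (1,7):dx=+7,dy=+6->C; (1,8):dx=-2,dy=+5->D; (1,9):dx=+1,dy=-8->D
  (2,3):dx=-4,dy=+3->D; (2,4):dx=-1,dy=+5->D; (2,5):dx=+1,dy=+8->C; (2,6):dx=-7,dy=-3->C
  (2,7):dx=+4,dy=+12->C; (2,8):dx=-5,dy=+11->D; (2,9):dx=-2,dy=-2->C; (3,4):dx=+3,dy=+2->C
  (3,5):dx=+5,dy=+5->C; (3,6):dx=-3,dy=-6->C; (3,7):dx=+8,dy=+9->C; (3,8):dx=-1,dy=+8->D
  (3,9):dx=+2,dy=-5->D; (4,5):dx=+2,dy=+3->C; (4,6):dx=-6,dy=-8->C; (4,7):dx=+5,dy=+7->C
  (4,8):dx=-4,dy=+6->D; (4,9):dx=-1,dy=-7->C; (5,6):dx=-8,dy=-11->C; (5,7):dx=+3,dy=+4->C
  (5,8):dx=-6,dy=+3->D; (5,9):dx=-3,dy=-10->C; (6,7):dx=+11,dy=+15->C; (6,8):dx=+2,dy=+14->C
  (6,9):dx=+5,dy=+1->C; (7,8):dx=-9,dy=-1->C; (7,9):dx=-6,dy=-14->C; (8,9):dx=+3,dy=-13->D
Step 2: C = 24, D = 12, total pairs = 36.
Step 3: tau = (C - D)/(n(n-1)/2) = (24 - 12)/36 = 0.333333.
Step 4: Exact two-sided p-value (enumerate n! = 362880 permutations of y under H0): p = 0.259518.
Step 5: alpha = 0.1. fail to reject H0.

tau_b = 0.3333 (C=24, D=12), p = 0.259518, fail to reject H0.


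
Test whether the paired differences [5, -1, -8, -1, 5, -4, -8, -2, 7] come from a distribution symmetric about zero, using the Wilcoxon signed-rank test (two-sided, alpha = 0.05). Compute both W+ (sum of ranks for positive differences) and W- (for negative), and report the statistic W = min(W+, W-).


Step 1: Drop any zero differences (none here) and take |d_i|.
|d| = [5, 1, 8, 1, 5, 4, 8, 2, 7]
Step 2: Midrank |d_i| (ties get averaged ranks).
ranks: |5|->5.5, |1|->1.5, |8|->8.5, |1|->1.5, |5|->5.5, |4|->4, |8|->8.5, |2|->3, |7|->7
Step 3: Attach original signs; sum ranks with positive sign and with negative sign.
W+ = 5.5 + 5.5 + 7 = 18
W- = 1.5 + 8.5 + 1.5 + 4 + 8.5 + 3 = 27
(Check: W+ + W- = 45 should equal n(n+1)/2 = 45.)
Step 4: Test statistic W = min(W+, W-) = 18.
Step 5: Ties in |d|, so use the tie-corrected normal approximation.
        E[W] = n(n+1)/4 = 9*10/4 = 22.5.
        Tie groups: |d|=1 (t=2), |d|=5 (t=2), |d|=8 (t=2); sum(t^3 - t) = 18.
        Var[W] = n(n+1)(2n+1)/24 - sum(t^3-t)/48 = 1710/24 - 18/48 = 70.875.
        z = (W - E[W]) / sqrt(Var[W]) = (18 - 22.5) / 8.4187 = -0.5345.
        Two-sided p = 2*Phi(z) = 0.592980.
Step 6: alpha = 0.05. fail to reject H0.

W+ = 18, W- = 27, W = min = 18, p = 0.592980, fail to reject H0.


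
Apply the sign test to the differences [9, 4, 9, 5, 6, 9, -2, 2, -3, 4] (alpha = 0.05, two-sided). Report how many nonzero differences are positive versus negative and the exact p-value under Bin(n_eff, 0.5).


Step 1: Discard zero differences. Original n = 10; n_eff = number of nonzero differences = 10.
Nonzero differences (with sign): +9, +4, +9, +5, +6, +9, -2, +2, -3, +4
Step 2: Count signs: positive = 8, negative = 2.
Step 3: Under H0: P(positive) = 0.5, so the number of positives S ~ Bin(10, 0.5).
Step 4: Two-sided exact p-value = sum of Bin(10,0.5) probabilities at or below the observed probability = 0.109375.
Step 5: alpha = 0.05. fail to reject H0.

n_eff = 10, pos = 8, neg = 2, p = 0.109375, fail to reject H0.


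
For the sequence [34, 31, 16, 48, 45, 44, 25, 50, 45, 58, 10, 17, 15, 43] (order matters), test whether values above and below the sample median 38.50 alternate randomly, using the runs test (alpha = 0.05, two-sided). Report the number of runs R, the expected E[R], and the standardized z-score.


Step 1: Compute median = 38.50; label A = above, B = below.
Labels in order: BBBAAABAAABBBA  (n_A = 7, n_B = 7)
Step 2: Count runs R = 6.
Step 3: Under H0 (random ordering), E[R] = 2*n_A*n_B/(n_A+n_B) + 1 = 2*7*7/14 + 1 = 8.0000.
        Var[R] = 2*n_A*n_B*(2*n_A*n_B - n_A - n_B) / ((n_A+n_B)^2 * (n_A+n_B-1)) = 8232/2548 = 3.2308.
        SD[R] = 1.7974.
Step 4: Continuity-corrected z = (R + 0.5 - E[R]) / SD[R] = (6 + 0.5 - 8.0000) / 1.7974 = -0.8345.
Step 5: Two-sided p-value via normal approximation = 2*(1 - Phi(|z|)) = 0.403986.
Step 6: alpha = 0.05. fail to reject H0.

R = 6, z = -0.8345, p = 0.403986, fail to reject H0.


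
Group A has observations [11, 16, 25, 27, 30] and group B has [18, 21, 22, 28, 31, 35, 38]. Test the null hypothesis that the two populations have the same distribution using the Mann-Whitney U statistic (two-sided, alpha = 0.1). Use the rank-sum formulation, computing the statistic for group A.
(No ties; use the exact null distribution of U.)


Step 1: Combine and sort all 12 observations; assign midranks.
sorted (value, group): (11,X), (16,X), (18,Y), (21,Y), (22,Y), (25,X), (27,X), (28,Y), (30,X), (31,Y), (35,Y), (38,Y)
ranks: 11->1, 16->2, 18->3, 21->4, 22->5, 25->6, 27->7, 28->8, 30->9, 31->10, 35->11, 38->12
Step 2: Rank sum for X: R1 = 1 + 2 + 6 + 7 + 9 = 25.
Step 3: U_X = R1 - n1(n1+1)/2 = 25 - 5*6/2 = 25 - 15 = 10.
       U_Y = n1*n2 - U_X = 35 - 10 = 25.
Step 4: No ties, so the exact null distribution of U (based on enumerating the C(12,5) = 792 equally likely rank assignments) gives the two-sided p-value.
Step 5: p-value = 0.267677; compare to alpha = 0.1. fail to reject H0.

U_X = 10, p = 0.267677, fail to reject H0 at alpha = 0.1.


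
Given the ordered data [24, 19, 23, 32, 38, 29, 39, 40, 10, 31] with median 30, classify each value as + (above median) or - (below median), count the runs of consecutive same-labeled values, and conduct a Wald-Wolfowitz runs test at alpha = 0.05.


Step 1: Compute median = 30; label A = above, B = below.
Labels in order: BBBAABAABA  (n_A = 5, n_B = 5)
Step 2: Count runs R = 6.
Step 3: Under H0 (random ordering), E[R] = 2*n_A*n_B/(n_A+n_B) + 1 = 2*5*5/10 + 1 = 6.0000.
        Var[R] = 2*n_A*n_B*(2*n_A*n_B - n_A - n_B) / ((n_A+n_B)^2 * (n_A+n_B-1)) = 2000/900 = 2.2222.
        SD[R] = 1.4907.
Step 4: R = E[R], so z = 0 with no continuity correction.
Step 5: Two-sided p-value via normal approximation = 2*(1 - Phi(|z|)) = 1.000000.
Step 6: alpha = 0.05. fail to reject H0.

R = 6, z = 0.0000, p = 1.000000, fail to reject H0.


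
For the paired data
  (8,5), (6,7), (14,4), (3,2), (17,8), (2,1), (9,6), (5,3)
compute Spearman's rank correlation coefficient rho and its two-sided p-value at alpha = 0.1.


Step 1: Rank x and y separately (midranks; no ties here).
rank(x): 8->5, 6->4, 14->7, 3->2, 17->8, 2->1, 9->6, 5->3
rank(y): 5->5, 7->7, 4->4, 2->2, 8->8, 1->1, 6->6, 3->3
Step 2: d_i = R_x(i) - R_y(i); compute d_i^2.
  (5-5)^2=0, (4-7)^2=9, (7-4)^2=9, (2-2)^2=0, (8-8)^2=0, (1-1)^2=0, (6-6)^2=0, (3-3)^2=0
sum(d^2) = 18.
Step 3: rho = 1 - 6*18 / (8*(8^2 - 1)) = 1 - 108/504 = 0.785714.
Step 4: Under H0, t = rho * sqrt((n-2)/(1-rho^2)) = 3.1113 ~ t(6).
Step 5: Two-sided p-value from the t-distribution with 6 df = 0.020815.
Step 6: alpha = 0.1. reject H0.

rho = 0.7857, p = 0.020815, reject H0 at alpha = 0.1.


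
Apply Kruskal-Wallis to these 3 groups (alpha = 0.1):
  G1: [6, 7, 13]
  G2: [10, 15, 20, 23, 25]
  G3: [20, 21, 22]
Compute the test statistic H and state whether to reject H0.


Step 1: Combine all N = 11 observations and assign midranks.
sorted (value, group, rank): (6,G1,1), (7,G1,2), (10,G2,3), (13,G1,4), (15,G2,5), (20,G2,6.5), (20,G3,6.5), (21,G3,8), (22,G3,9), (23,G2,10), (25,G2,11)
Step 2: Sum ranks within each group.
R_1 = 7 (n_1 = 3)
R_2 = 35.5 (n_2 = 5)
R_3 = 23.5 (n_3 = 3)
Step 3: H = 12/(N(N+1)) * sum(R_i^2/n_i) - 3(N+1)
     = 12/(11*12) * (7^2/3 + 35.5^2/5 + 23.5^2/3) - 3*12
     = 0.090909 * 452.467 - 36
     = 5.133333.
Step 4: Ties present; correction factor C = 1 - 6/(11^3 - 11) = 0.995455. Corrected H = 5.133333 / 0.995455 = 5.156773.
Step 5: Under H0, H ~ chi^2(2); p-value = 0.075896.
Step 6: alpha = 0.1. reject H0.

H = 5.1568, df = 2, p = 0.075896, reject H0.


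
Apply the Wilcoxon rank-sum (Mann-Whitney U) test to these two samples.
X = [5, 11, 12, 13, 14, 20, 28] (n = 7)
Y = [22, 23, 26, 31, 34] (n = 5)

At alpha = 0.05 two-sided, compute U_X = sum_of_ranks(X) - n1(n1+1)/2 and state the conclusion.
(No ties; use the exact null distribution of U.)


Step 1: Combine and sort all 12 observations; assign midranks.
sorted (value, group): (5,X), (11,X), (12,X), (13,X), (14,X), (20,X), (22,Y), (23,Y), (26,Y), (28,X), (31,Y), (34,Y)
ranks: 5->1, 11->2, 12->3, 13->4, 14->5, 20->6, 22->7, 23->8, 26->9, 28->10, 31->11, 34->12
Step 2: Rank sum for X: R1 = 1 + 2 + 3 + 4 + 5 + 6 + 10 = 31.
Step 3: U_X = R1 - n1(n1+1)/2 = 31 - 7*8/2 = 31 - 28 = 3.
       U_Y = n1*n2 - U_X = 35 - 3 = 32.
Step 4: No ties, so the exact null distribution of U (based on enumerating the C(12,7) = 792 equally likely rank assignments) gives the two-sided p-value.
Step 5: p-value = 0.017677; compare to alpha = 0.05. reject H0.

U_X = 3, p = 0.017677, reject H0 at alpha = 0.05.


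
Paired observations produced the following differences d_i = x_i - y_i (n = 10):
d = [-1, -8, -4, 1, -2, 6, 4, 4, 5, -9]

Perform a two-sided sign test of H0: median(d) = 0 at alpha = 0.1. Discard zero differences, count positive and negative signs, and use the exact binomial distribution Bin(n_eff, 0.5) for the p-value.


Step 1: Discard zero differences. Original n = 10; n_eff = number of nonzero differences = 10.
Nonzero differences (with sign): -1, -8, -4, +1, -2, +6, +4, +4, +5, -9
Step 2: Count signs: positive = 5, negative = 5.
Step 3: Under H0: P(positive) = 0.5, so the number of positives S ~ Bin(10, 0.5).
Step 4: Two-sided exact p-value = sum of Bin(10,0.5) probabilities at or below the observed probability = 1.000000.
Step 5: alpha = 0.1. fail to reject H0.

n_eff = 10, pos = 5, neg = 5, p = 1.000000, fail to reject H0.


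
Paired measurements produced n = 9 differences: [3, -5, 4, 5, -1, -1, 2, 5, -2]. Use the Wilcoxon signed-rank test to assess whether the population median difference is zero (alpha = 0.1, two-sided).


Step 1: Drop any zero differences (none here) and take |d_i|.
|d| = [3, 5, 4, 5, 1, 1, 2, 5, 2]
Step 2: Midrank |d_i| (ties get averaged ranks).
ranks: |3|->5, |5|->8, |4|->6, |5|->8, |1|->1.5, |1|->1.5, |2|->3.5, |5|->8, |2|->3.5
Step 3: Attach original signs; sum ranks with positive sign and with negative sign.
W+ = 5 + 6 + 8 + 3.5 + 8 = 30.5
W- = 8 + 1.5 + 1.5 + 3.5 = 14.5
(Check: W+ + W- = 45 should equal n(n+1)/2 = 45.)
Step 4: Test statistic W = min(W+, W-) = 14.5.
Step 5: Ties in |d|, so use the tie-corrected normal approximation.
        E[W] = n(n+1)/4 = 9*10/4 = 22.5.
        Tie groups: |d|=1 (t=2), |d|=2 (t=2), |d|=5 (t=3); sum(t^3 - t) = 36.
        Var[W] = n(n+1)(2n+1)/24 - sum(t^3-t)/48 = 1710/24 - 36/48 = 70.5.
        z = (W - E[W]) / sqrt(Var[W]) = (14.5 - 22.5) / 8.3964 = -0.9528.
        Two-sided p = 2*Phi(z) = 0.340698.
Step 6: alpha = 0.1. fail to reject H0.

W+ = 30.5, W- = 14.5, W = min = 14.5, p = 0.340698, fail to reject H0.


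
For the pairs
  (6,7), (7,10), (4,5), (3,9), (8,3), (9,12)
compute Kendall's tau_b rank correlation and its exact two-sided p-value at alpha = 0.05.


Step 1: Enumerate the 15 unordered pairs (i,j) with i<j and classify each by sign(x_j-x_i) * sign(y_j-y_i).
  (1,2):dx=+1,dy=+3->C; (1,3):dx=-2,dy=-2->C; (1,4):dx=-3,dy=+2->D; (1,5):dx=+2,dy=-4->D
  (1,6):dx=+3,dy=+5->C; (2,3):dx=-3,dy=-5->C; (2,4):dx=-4,dy=-1->C; (2,5):dx=+1,dy=-7->D
  (2,6):dx=+2,dy=+2->C; (3,4):dx=-1,dy=+4->D; (3,5):dx=+4,dy=-2->D; (3,6):dx=+5,dy=+7->C
  (4,5):dx=+5,dy=-6->D; (4,6):dx=+6,dy=+3->C; (5,6):dx=+1,dy=+9->C
Step 2: C = 9, D = 6, total pairs = 15.
Step 3: tau = (C - D)/(n(n-1)/2) = (9 - 6)/15 = 0.200000.
Step 4: Exact two-sided p-value (enumerate n! = 720 permutations of y under H0): p = 0.719444.
Step 5: alpha = 0.05. fail to reject H0.

tau_b = 0.2000 (C=9, D=6), p = 0.719444, fail to reject H0.


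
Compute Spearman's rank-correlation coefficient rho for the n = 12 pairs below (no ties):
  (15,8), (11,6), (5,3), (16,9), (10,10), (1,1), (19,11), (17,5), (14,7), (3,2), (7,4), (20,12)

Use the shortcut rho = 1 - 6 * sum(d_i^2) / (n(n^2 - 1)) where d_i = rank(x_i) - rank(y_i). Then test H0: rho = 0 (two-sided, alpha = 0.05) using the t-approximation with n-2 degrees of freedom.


Step 1: Rank x and y separately (midranks; no ties here).
rank(x): 15->8, 11->6, 5->3, 16->9, 10->5, 1->1, 19->11, 17->10, 14->7, 3->2, 7->4, 20->12
rank(y): 8->8, 6->6, 3->3, 9->9, 10->10, 1->1, 11->11, 5->5, 7->7, 2->2, 4->4, 12->12
Step 2: d_i = R_x(i) - R_y(i); compute d_i^2.
  (8-8)^2=0, (6-6)^2=0, (3-3)^2=0, (9-9)^2=0, (5-10)^2=25, (1-1)^2=0, (11-11)^2=0, (10-5)^2=25, (7-7)^2=0, (2-2)^2=0, (4-4)^2=0, (12-12)^2=0
sum(d^2) = 50.
Step 3: rho = 1 - 6*50 / (12*(12^2 - 1)) = 1 - 300/1716 = 0.825175.
Step 4: Under H0, t = rho * sqrt((n-2)/(1-rho^2)) = 4.6195 ~ t(10).
Step 5: Two-sided p-value from the t-distribution with 10 df = 0.000951.
Step 6: alpha = 0.05. reject H0.

rho = 0.8252, p = 0.000951, reject H0 at alpha = 0.05.


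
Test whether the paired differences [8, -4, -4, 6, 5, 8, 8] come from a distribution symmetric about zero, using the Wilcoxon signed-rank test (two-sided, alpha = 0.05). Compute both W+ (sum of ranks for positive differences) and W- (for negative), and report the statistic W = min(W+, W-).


Step 1: Drop any zero differences (none here) and take |d_i|.
|d| = [8, 4, 4, 6, 5, 8, 8]
Step 2: Midrank |d_i| (ties get averaged ranks).
ranks: |8|->6, |4|->1.5, |4|->1.5, |6|->4, |5|->3, |8|->6, |8|->6
Step 3: Attach original signs; sum ranks with positive sign and with negative sign.
W+ = 6 + 4 + 3 + 6 + 6 = 25
W- = 1.5 + 1.5 = 3
(Check: W+ + W- = 28 should equal n(n+1)/2 = 28.)
Step 4: Test statistic W = min(W+, W-) = 3.
Step 5: Ties in |d|, so use the tie-corrected normal approximation.
        E[W] = n(n+1)/4 = 7*8/4 = 14.
        Tie groups: |d|=4 (t=2), |d|=8 (t=3); sum(t^3 - t) = 30.
        Var[W] = n(n+1)(2n+1)/24 - sum(t^3-t)/48 = 840/24 - 30/48 = 34.375.
        z = (W - E[W]) / sqrt(Var[W]) = (3 - 14) / 5.8630 = -1.8762.
        Two-sided p = 2*Phi(z) = 0.060632.
Step 6: alpha = 0.05. fail to reject H0.

W+ = 25, W- = 3, W = min = 3, p = 0.060632, fail to reject H0.


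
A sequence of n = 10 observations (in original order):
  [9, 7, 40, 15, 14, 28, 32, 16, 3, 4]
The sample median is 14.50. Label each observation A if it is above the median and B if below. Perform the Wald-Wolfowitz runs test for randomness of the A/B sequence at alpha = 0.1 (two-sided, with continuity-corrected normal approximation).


Step 1: Compute median = 14.50; label A = above, B = below.
Labels in order: BBAABAAABB  (n_A = 5, n_B = 5)
Step 2: Count runs R = 5.
Step 3: Under H0 (random ordering), E[R] = 2*n_A*n_B/(n_A+n_B) + 1 = 2*5*5/10 + 1 = 6.0000.
        Var[R] = 2*n_A*n_B*(2*n_A*n_B - n_A - n_B) / ((n_A+n_B)^2 * (n_A+n_B-1)) = 2000/900 = 2.2222.
        SD[R] = 1.4907.
Step 4: Continuity-corrected z = (R + 0.5 - E[R]) / SD[R] = (5 + 0.5 - 6.0000) / 1.4907 = -0.3354.
Step 5: Two-sided p-value via normal approximation = 2*(1 - Phi(|z|)) = 0.737316.
Step 6: alpha = 0.1. fail to reject H0.

R = 5, z = -0.3354, p = 0.737316, fail to reject H0.


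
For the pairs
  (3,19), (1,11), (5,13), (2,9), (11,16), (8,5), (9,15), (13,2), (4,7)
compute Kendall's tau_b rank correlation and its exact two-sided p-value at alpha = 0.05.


Step 1: Enumerate the 36 unordered pairs (i,j) with i<j and classify each by sign(x_j-x_i) * sign(y_j-y_i).
  (1,2):dx=-2,dy=-8->C; (1,3):dx=+2,dy=-6->D; (1,4):dx=-1,dy=-10->C; (1,5):dx=+8,dy=-3->D
  (1,6):dx=+5,dy=-14->D; (1,7):dx=+6,dy=-4->D; (1,8):dx=+10,dy=-17->D; (1,9):dx=+1,dy=-12->D
  (2,3):dx=+4,dy=+2->C; (2,4):dx=+1,dy=-2->D; (2,5):dx=+10,dy=+5->C; (2,6):dx=+7,dy=-6->D
  (2,7):dx=+8,dy=+4->C; (2,8):dx=+12,dy=-9->D; (2,9):dx=+3,dy=-4->D; (3,4):dx=-3,dy=-4->C
  (3,5):dx=+6,dy=+3->C; (3,6):dx=+3,dy=-8->D; (3,7):dx=+4,dy=+2->C; (3,8):dx=+8,dy=-11->D
  (3,9):dx=-1,dy=-6->C; (4,5):dx=+9,dy=+7->C; (4,6):dx=+6,dy=-4->D; (4,7):dx=+7,dy=+6->C
  (4,8):dx=+11,dy=-7->D; (4,9):dx=+2,dy=-2->D; (5,6):dx=-3,dy=-11->C; (5,7):dx=-2,dy=-1->C
  (5,8):dx=+2,dy=-14->D; (5,9):dx=-7,dy=-9->C; (6,7):dx=+1,dy=+10->C; (6,8):dx=+5,dy=-3->D
  (6,9):dx=-4,dy=+2->D; (7,8):dx=+4,dy=-13->D; (7,9):dx=-5,dy=-8->C; (8,9):dx=-9,dy=+5->D
Step 2: C = 16, D = 20, total pairs = 36.
Step 3: tau = (C - D)/(n(n-1)/2) = (16 - 20)/36 = -0.111111.
Step 4: Exact two-sided p-value (enumerate n! = 362880 permutations of y under H0): p = 0.761414.
Step 5: alpha = 0.05. fail to reject H0.

tau_b = -0.1111 (C=16, D=20), p = 0.761414, fail to reject H0.


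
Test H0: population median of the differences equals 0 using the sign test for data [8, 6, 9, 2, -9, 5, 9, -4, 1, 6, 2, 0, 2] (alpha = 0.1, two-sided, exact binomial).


Step 1: Discard zero differences. Original n = 13; n_eff = number of nonzero differences = 12.
Nonzero differences (with sign): +8, +6, +9, +2, -9, +5, +9, -4, +1, +6, +2, +2
Step 2: Count signs: positive = 10, negative = 2.
Step 3: Under H0: P(positive) = 0.5, so the number of positives S ~ Bin(12, 0.5).
Step 4: Two-sided exact p-value = sum of Bin(12,0.5) probabilities at or below the observed probability = 0.038574.
Step 5: alpha = 0.1. reject H0.

n_eff = 12, pos = 10, neg = 2, p = 0.038574, reject H0.


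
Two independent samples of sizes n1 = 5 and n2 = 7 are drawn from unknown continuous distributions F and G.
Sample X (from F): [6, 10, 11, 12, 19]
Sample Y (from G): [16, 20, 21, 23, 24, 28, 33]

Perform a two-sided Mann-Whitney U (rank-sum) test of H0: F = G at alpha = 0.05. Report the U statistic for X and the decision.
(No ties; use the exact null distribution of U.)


Step 1: Combine and sort all 12 observations; assign midranks.
sorted (value, group): (6,X), (10,X), (11,X), (12,X), (16,Y), (19,X), (20,Y), (21,Y), (23,Y), (24,Y), (28,Y), (33,Y)
ranks: 6->1, 10->2, 11->3, 12->4, 16->5, 19->6, 20->7, 21->8, 23->9, 24->10, 28->11, 33->12
Step 2: Rank sum for X: R1 = 1 + 2 + 3 + 4 + 6 = 16.
Step 3: U_X = R1 - n1(n1+1)/2 = 16 - 5*6/2 = 16 - 15 = 1.
       U_Y = n1*n2 - U_X = 35 - 1 = 34.
Step 4: No ties, so the exact null distribution of U (based on enumerating the C(12,5) = 792 equally likely rank assignments) gives the two-sided p-value.
Step 5: p-value = 0.005051; compare to alpha = 0.05. reject H0.

U_X = 1, p = 0.005051, reject H0 at alpha = 0.05.


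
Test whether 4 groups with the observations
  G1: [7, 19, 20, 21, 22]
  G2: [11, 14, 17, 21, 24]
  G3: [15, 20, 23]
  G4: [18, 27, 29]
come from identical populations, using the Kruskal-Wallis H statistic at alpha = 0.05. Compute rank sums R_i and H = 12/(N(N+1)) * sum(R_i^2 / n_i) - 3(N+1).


Step 1: Combine all N = 16 observations and assign midranks.
sorted (value, group, rank): (7,G1,1), (11,G2,2), (14,G2,3), (15,G3,4), (17,G2,5), (18,G4,6), (19,G1,7), (20,G1,8.5), (20,G3,8.5), (21,G1,10.5), (21,G2,10.5), (22,G1,12), (23,G3,13), (24,G2,14), (27,G4,15), (29,G4,16)
Step 2: Sum ranks within each group.
R_1 = 39 (n_1 = 5)
R_2 = 34.5 (n_2 = 5)
R_3 = 25.5 (n_3 = 3)
R_4 = 37 (n_4 = 3)
Step 3: H = 12/(N(N+1)) * sum(R_i^2/n_i) - 3(N+1)
     = 12/(16*17) * (39^2/5 + 34.5^2/5 + 25.5^2/3 + 37^2/3) - 3*17
     = 0.044118 * 1215.33 - 51
     = 2.617647.
Step 4: Ties present; correction factor C = 1 - 12/(16^3 - 16) = 0.997059. Corrected H = 2.617647 / 0.997059 = 2.625369.
Step 5: Under H0, H ~ chi^2(3); p-value = 0.453059.
Step 6: alpha = 0.05. fail to reject H0.

H = 2.6254, df = 3, p = 0.453059, fail to reject H0.


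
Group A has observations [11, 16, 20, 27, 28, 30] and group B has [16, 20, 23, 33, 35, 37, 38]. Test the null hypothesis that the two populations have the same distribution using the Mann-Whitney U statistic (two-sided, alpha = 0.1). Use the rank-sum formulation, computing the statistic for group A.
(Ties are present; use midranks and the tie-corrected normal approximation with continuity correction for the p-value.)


Step 1: Combine and sort all 13 observations; assign midranks.
sorted (value, group): (11,X), (16,X), (16,Y), (20,X), (20,Y), (23,Y), (27,X), (28,X), (30,X), (33,Y), (35,Y), (37,Y), (38,Y)
ranks: 11->1, 16->2.5, 16->2.5, 20->4.5, 20->4.5, 23->6, 27->7, 28->8, 30->9, 33->10, 35->11, 37->12, 38->13
Step 2: Rank sum for X: R1 = 1 + 2.5 + 4.5 + 7 + 8 + 9 = 32.
Step 3: U_X = R1 - n1(n1+1)/2 = 32 - 6*7/2 = 32 - 21 = 11.
       U_Y = n1*n2 - U_X = 42 - 11 = 31.
Step 4: Ties are present, so use the tie-corrected normal approximation (with continuity correction) for the p-value.
Step 5: p-value = 0.173549; compare to alpha = 0.1. fail to reject H0.

U_X = 11, p = 0.173549, fail to reject H0 at alpha = 0.1.


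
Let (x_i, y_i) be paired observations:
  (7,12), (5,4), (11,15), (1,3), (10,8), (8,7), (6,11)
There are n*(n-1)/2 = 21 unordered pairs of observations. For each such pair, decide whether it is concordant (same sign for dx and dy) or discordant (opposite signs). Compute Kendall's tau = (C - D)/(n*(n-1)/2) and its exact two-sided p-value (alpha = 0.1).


Step 1: Enumerate the 21 unordered pairs (i,j) with i<j and classify each by sign(x_j-x_i) * sign(y_j-y_i).
  (1,2):dx=-2,dy=-8->C; (1,3):dx=+4,dy=+3->C; (1,4):dx=-6,dy=-9->C; (1,5):dx=+3,dy=-4->D
  (1,6):dx=+1,dy=-5->D; (1,7):dx=-1,dy=-1->C; (2,3):dx=+6,dy=+11->C; (2,4):dx=-4,dy=-1->C
  (2,5):dx=+5,dy=+4->C; (2,6):dx=+3,dy=+3->C; (2,7):dx=+1,dy=+7->C; (3,4):dx=-10,dy=-12->C
  (3,5):dx=-1,dy=-7->C; (3,6):dx=-3,dy=-8->C; (3,7):dx=-5,dy=-4->C; (4,5):dx=+9,dy=+5->C
  (4,6):dx=+7,dy=+4->C; (4,7):dx=+5,dy=+8->C; (5,6):dx=-2,dy=-1->C; (5,7):dx=-4,dy=+3->D
  (6,7):dx=-2,dy=+4->D
Step 2: C = 17, D = 4, total pairs = 21.
Step 3: tau = (C - D)/(n(n-1)/2) = (17 - 4)/21 = 0.619048.
Step 4: Exact two-sided p-value (enumerate n! = 5040 permutations of y under H0): p = 0.069048.
Step 5: alpha = 0.1. reject H0.

tau_b = 0.6190 (C=17, D=4), p = 0.069048, reject H0.


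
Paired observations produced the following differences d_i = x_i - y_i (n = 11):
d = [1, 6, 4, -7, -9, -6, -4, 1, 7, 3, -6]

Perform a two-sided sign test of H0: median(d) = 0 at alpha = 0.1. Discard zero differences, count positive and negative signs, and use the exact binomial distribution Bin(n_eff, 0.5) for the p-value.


Step 1: Discard zero differences. Original n = 11; n_eff = number of nonzero differences = 11.
Nonzero differences (with sign): +1, +6, +4, -7, -9, -6, -4, +1, +7, +3, -6
Step 2: Count signs: positive = 6, negative = 5.
Step 3: Under H0: P(positive) = 0.5, so the number of positives S ~ Bin(11, 0.5).
Step 4: Two-sided exact p-value = sum of Bin(11,0.5) probabilities at or below the observed probability = 1.000000.
Step 5: alpha = 0.1. fail to reject H0.

n_eff = 11, pos = 6, neg = 5, p = 1.000000, fail to reject H0.


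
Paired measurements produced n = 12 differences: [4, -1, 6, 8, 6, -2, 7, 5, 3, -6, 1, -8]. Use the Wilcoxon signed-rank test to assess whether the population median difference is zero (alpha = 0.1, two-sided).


Step 1: Drop any zero differences (none here) and take |d_i|.
|d| = [4, 1, 6, 8, 6, 2, 7, 5, 3, 6, 1, 8]
Step 2: Midrank |d_i| (ties get averaged ranks).
ranks: |4|->5, |1|->1.5, |6|->8, |8|->11.5, |6|->8, |2|->3, |7|->10, |5|->6, |3|->4, |6|->8, |1|->1.5, |8|->11.5
Step 3: Attach original signs; sum ranks with positive sign and with negative sign.
W+ = 5 + 8 + 11.5 + 8 + 10 + 6 + 4 + 1.5 = 54
W- = 1.5 + 3 + 8 + 11.5 = 24
(Check: W+ + W- = 78 should equal n(n+1)/2 = 78.)
Step 4: Test statistic W = min(W+, W-) = 24.
Step 5: Ties in |d|, so use the tie-corrected normal approximation.
        E[W] = n(n+1)/4 = 12*13/4 = 39.
        Tie groups: |d|=1 (t=2), |d|=6 (t=3), |d|=8 (t=2); sum(t^3 - t) = 36.
        Var[W] = n(n+1)(2n+1)/24 - sum(t^3-t)/48 = 3900/24 - 36/48 = 161.75.
        z = (W - E[W]) / sqrt(Var[W]) = (24 - 39) / 12.7181 = -1.1794.
        Two-sided p = 2*Phi(z) = 0.238230.
Step 6: alpha = 0.1. fail to reject H0.

W+ = 54, W- = 24, W = min = 24, p = 0.238230, fail to reject H0.


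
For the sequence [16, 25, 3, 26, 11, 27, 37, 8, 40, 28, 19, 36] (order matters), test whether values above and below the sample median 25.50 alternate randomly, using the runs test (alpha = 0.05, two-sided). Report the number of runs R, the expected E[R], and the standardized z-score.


Step 1: Compute median = 25.50; label A = above, B = below.
Labels in order: BBBABAABAABA  (n_A = 6, n_B = 6)
Step 2: Count runs R = 8.
Step 3: Under H0 (random ordering), E[R] = 2*n_A*n_B/(n_A+n_B) + 1 = 2*6*6/12 + 1 = 7.0000.
        Var[R] = 2*n_A*n_B*(2*n_A*n_B - n_A - n_B) / ((n_A+n_B)^2 * (n_A+n_B-1)) = 4320/1584 = 2.7273.
        SD[R] = 1.6514.
Step 4: Continuity-corrected z = (R - 0.5 - E[R]) / SD[R] = (8 - 0.5 - 7.0000) / 1.6514 = 0.3028.
Step 5: Two-sided p-value via normal approximation = 2*(1 - Phi(|z|)) = 0.762069.
Step 6: alpha = 0.05. fail to reject H0.

R = 8, z = 0.3028, p = 0.762069, fail to reject H0.
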